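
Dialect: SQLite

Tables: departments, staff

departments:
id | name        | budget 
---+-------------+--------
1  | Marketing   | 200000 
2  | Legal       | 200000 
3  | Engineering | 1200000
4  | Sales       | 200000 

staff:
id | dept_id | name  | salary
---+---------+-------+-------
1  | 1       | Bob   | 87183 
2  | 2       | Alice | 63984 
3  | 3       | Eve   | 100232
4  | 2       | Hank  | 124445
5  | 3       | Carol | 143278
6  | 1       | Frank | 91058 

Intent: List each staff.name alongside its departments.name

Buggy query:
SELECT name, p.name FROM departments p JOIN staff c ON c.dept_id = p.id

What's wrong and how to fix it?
Bug: 'name' exists in both joined tables, so the database can't tell which one is meant

Fix: Prefix ambiguous columns with the table alias

Corrected query:
SELECT c.name, p.name FROM departments p JOIN staff c ON c.dept_id = p.id

Result:
name  | name       
------+------------
Bob   | Marketing  
Alice | Legal      
Eve   | Engineering
Hank  | Legal      
Carol | Engineering
Frank | Marketing  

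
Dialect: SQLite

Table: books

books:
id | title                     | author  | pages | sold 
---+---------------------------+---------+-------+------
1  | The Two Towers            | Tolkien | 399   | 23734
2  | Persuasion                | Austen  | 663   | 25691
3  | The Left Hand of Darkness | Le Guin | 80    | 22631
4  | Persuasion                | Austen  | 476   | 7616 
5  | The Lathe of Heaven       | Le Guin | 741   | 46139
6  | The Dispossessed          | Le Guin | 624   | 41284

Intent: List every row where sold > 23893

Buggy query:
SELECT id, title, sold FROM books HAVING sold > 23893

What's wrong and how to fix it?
Bug: HAVING filters the output of aggregation, but this query has no GROUP BY and no aggregate functions, so SQLite rejects it (HAVING clause on a non-aggregate query); the condition here is per row

Fix: Use WHERE for row-level filtering

Corrected query:
SELECT id, title, sold FROM books WHERE sold > 23893

Result:
id | title               | sold 
---+---------------------+------
2  | Persuasion          | 25691
5  | The Lathe of Heaven | 46139
6  | The Dispossessed    | 41284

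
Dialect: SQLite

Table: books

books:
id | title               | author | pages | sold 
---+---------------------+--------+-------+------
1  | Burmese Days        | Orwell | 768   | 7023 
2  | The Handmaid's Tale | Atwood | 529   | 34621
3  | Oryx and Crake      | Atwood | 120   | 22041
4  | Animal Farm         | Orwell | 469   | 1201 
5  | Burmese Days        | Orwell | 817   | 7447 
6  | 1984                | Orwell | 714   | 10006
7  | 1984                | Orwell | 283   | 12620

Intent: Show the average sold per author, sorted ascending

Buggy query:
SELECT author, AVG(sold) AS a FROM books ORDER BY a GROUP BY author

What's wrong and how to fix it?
Bug: ORDER BY appears before GROUP BY; SQL clause order requires GROUP BY first

Fix: Move ORDER BY to the end, after GROUP BY

Corrected query:
SELECT author, AVG(sold) AS a FROM books GROUP BY author ORDER BY a

Result:
author | a     
-------+-------
Orwell | 7659.4
Atwood | 28331 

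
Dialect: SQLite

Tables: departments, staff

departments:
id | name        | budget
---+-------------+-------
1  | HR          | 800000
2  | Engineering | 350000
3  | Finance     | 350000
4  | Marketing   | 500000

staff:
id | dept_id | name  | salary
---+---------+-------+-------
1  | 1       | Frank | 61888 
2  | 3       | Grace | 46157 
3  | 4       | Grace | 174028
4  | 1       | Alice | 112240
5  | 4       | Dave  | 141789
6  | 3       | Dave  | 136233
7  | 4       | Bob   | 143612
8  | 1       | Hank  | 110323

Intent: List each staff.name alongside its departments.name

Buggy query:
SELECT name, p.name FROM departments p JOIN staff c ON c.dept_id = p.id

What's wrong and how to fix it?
Bug: 'name' exists in both joined tables, so the database can't tell which one is meant

Fix: Prefix ambiguous columns with the table alias

Corrected query:
SELECT c.name, p.name FROM departments p JOIN staff c ON c.dept_id = p.id

Result:
name  | name     
------+----------
Frank | HR       
Grace | Finance  
Grace | Marketing
Alice | HR       
Dave  | Marketing
Dave  | Finance  
Bob   | Marketing
Hank  | HR       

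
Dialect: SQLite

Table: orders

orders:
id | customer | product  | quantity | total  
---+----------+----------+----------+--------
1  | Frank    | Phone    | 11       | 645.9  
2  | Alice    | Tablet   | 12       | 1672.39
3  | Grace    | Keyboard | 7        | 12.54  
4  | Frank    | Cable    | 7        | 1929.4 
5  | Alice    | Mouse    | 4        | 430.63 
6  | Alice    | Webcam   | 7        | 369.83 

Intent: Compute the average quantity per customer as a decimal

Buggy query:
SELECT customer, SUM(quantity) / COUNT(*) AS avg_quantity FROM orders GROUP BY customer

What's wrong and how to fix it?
Bug: SUM(quantity) and COUNT(*) are both integers; the division truncates the fractional part

Fix: Multiply by 1.0 (or CAST to REAL) to force floating-point division

Corrected query:
SELECT customer, SUM(quantity) * 1.0 / COUNT(*) AS avg_quantity FROM orders GROUP BY customer

Result:
customer | avg_quantity
---------+-------------
Alice    | 7.666667    
Frank    | 9           
Grace    | 7           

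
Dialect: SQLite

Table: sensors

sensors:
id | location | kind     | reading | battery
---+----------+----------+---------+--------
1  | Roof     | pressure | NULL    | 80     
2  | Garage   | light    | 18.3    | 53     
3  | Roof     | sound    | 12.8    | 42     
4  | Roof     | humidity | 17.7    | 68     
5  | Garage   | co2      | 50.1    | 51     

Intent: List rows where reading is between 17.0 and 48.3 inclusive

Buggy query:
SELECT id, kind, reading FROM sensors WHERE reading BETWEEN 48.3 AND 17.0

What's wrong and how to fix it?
Bug: The bounds are reversed; BETWEEN a AND b requires a <= b to match anything

Fix: Swap the bounds so the smaller value comes first

Corrected query:
SELECT id, kind, reading FROM sensors WHERE reading BETWEEN 17.0 AND 48.3

Result:
id | kind     | reading
---+----------+--------
2  | light    | 18.3   
4  | humidity | 17.7   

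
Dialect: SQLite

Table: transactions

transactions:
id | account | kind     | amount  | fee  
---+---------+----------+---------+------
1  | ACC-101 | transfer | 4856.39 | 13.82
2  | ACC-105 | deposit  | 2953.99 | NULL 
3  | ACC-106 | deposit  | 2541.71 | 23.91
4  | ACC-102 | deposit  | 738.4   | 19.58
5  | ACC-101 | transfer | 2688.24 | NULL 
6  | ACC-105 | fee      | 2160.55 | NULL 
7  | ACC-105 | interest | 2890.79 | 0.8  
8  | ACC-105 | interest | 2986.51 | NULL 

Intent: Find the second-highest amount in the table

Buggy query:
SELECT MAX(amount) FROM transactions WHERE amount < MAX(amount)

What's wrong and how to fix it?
Bug: MAX(amount) on the right of the comparison is an aggregate-in-WHERE error

Fix: Compute the overall MAX in a subquery, then take MAX of rows below it

Corrected query:
SELECT MAX(amount) FROM transactions WHERE amount < (SELECT MAX(amount) FROM transactions)

Result:
MAX(amount)
-----------
2986.51    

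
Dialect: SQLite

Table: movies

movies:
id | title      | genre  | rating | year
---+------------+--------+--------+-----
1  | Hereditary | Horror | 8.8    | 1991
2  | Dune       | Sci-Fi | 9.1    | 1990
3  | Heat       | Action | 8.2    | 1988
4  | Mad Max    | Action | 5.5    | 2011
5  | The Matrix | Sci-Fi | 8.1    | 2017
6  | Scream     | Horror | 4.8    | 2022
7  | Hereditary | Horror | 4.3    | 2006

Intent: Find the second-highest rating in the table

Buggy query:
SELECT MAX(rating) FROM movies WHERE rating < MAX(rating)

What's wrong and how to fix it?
Bug: The inner MAX is an aggregate inside WHERE, which is not allowed

Fix: Compute the overall MAX in a subquery, then take MAX of rows below it

Corrected query:
SELECT MAX(rating) FROM movies WHERE rating < (SELECT MAX(rating) FROM movies)

Result:
MAX(rating)
-----------
8.8        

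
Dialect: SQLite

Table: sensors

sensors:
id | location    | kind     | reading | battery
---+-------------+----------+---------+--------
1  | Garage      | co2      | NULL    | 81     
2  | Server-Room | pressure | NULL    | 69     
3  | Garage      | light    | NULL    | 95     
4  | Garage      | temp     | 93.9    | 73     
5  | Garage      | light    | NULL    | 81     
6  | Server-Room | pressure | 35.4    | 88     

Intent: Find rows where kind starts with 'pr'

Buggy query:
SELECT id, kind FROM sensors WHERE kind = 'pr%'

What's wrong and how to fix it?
Bug: '=' compares the literal string including the % character; pattern matching needs LIKE

Fix: Use LIKE for wildcard pattern matching

Corrected query:
SELECT id, kind FROM sensors WHERE kind LIKE 'pr%'

Result:
id | kind    
---+---------
2  | pressure
6  | pressure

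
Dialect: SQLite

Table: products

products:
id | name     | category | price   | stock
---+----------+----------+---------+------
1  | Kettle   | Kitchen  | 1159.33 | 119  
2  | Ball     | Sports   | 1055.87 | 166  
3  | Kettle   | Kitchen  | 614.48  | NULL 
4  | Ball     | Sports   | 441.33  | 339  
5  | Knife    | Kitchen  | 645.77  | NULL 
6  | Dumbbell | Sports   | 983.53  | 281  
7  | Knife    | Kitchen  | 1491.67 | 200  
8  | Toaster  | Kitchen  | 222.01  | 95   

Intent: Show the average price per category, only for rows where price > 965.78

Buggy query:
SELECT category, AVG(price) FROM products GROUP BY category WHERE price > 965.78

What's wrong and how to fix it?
Bug: Row-level WHERE must come before GROUP BY in the clause order

Fix: Place WHERE between FROM and GROUP BY

Corrected query:
SELECT category, AVG(price) FROM products WHERE price > 965.78 GROUP BY category

Result:
category | AVG(price)
---------+-----------
Kitchen  | 1325.5    
Sports   | 1019.7    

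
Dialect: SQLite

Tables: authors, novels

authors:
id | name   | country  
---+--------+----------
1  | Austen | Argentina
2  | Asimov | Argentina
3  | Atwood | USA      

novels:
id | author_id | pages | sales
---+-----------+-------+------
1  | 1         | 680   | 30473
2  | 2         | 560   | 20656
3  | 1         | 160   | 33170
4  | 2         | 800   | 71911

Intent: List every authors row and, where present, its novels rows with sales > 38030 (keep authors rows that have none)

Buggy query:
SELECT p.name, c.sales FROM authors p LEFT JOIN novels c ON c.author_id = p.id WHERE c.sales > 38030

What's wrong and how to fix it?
Bug: Filtering c.sales in WHERE discards the NULL rows produced by LEFT JOIN, turning it into an inner join

Fix: Put 'c.sales > 38030' in the JOIN's ON clause instead of WHERE

Corrected query:
SELECT p.name, c.sales FROM authors p LEFT JOIN novels c ON c.author_id = p.id AND c.sales > 38030

Result:
name   | sales
-------+------
Austen | NULL 
Asimov | 71911
Atwood | NULL 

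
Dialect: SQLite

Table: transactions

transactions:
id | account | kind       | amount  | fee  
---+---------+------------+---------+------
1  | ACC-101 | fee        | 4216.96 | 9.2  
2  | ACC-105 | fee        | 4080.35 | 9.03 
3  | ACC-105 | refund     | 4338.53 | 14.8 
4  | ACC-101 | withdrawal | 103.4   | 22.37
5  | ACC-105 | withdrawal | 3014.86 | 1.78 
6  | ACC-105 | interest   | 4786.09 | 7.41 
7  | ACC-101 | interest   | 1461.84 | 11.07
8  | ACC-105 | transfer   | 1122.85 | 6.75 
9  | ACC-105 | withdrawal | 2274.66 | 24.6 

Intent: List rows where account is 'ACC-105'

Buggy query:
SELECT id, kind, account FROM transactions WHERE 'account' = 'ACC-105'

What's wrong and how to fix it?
Bug: Single quotes denote string literals in SQL; the column name is being compared as a constant string

Fix: Reference the column as account without single quotes

Corrected query:
SELECT id, kind, account FROM transactions WHERE account = 'ACC-105'

Result:
id | kind       | account
---+------------+--------
2  | fee        | ACC-105
3  | refund     | ACC-105
5  | withdrawal | ACC-105
6  | interest   | ACC-105
8  | transfer   | ACC-105
9  | withdrawal | ACC-105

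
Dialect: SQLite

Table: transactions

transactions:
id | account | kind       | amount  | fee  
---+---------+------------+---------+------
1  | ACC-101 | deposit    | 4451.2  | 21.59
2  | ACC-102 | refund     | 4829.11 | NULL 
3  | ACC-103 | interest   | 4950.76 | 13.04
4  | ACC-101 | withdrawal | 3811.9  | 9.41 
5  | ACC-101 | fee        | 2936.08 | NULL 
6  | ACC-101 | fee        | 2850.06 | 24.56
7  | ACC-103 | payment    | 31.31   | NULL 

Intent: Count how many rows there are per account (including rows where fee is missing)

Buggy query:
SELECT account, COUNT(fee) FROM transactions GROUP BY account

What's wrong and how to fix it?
Bug: COUNT(fee) skips NULLs, so groups with missing fee are undercounted

Fix: Use COUNT(*) to count all rows regardless of NULL

Corrected query:
SELECT account, COUNT(*) FROM transactions GROUP BY account

Result:
account | COUNT(*)
--------+---------
ACC-101 | 4       
ACC-102 | 1       
ACC-103 | 2       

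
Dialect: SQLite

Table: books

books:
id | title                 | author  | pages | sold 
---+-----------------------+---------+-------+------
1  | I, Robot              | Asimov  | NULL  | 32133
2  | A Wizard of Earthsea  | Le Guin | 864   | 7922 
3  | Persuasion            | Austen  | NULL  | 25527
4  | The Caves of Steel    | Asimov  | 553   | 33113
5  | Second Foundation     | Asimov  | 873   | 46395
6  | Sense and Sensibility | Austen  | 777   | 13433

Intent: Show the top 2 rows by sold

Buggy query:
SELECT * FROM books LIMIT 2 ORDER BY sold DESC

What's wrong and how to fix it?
Bug: ORDER BY cannot follow LIMIT; LIMIT is the final clause

Fix: Swap the clauses: ORDER BY first, then LIMIT

Corrected query:
SELECT * FROM books ORDER BY sold DESC LIMIT 2

Result:
id | title              | author | pages | sold 
---+--------------------+--------+-------+------
5  | Second Foundation  | Asimov | 873   | 46395
4  | The Caves of Steel | Asimov | 553   | 33113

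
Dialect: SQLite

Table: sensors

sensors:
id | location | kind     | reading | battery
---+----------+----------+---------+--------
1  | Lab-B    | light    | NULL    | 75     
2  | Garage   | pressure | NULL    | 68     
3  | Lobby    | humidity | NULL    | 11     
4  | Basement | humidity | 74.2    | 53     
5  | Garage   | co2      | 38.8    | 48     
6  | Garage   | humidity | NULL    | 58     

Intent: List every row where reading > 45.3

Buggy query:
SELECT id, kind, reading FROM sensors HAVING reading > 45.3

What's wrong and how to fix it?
Bug: HAVING filters the output of aggregation, but this query has no GROUP BY and no aggregate functions, so SQLite rejects it (HAVING clause on a non-aggregate query); the condition here is per row

Fix: Use WHERE for row-level filtering

Corrected query:
SELECT id, kind, reading FROM sensors WHERE reading > 45.3

Result:
id | kind     | reading
---+----------+--------
4  | humidity | 74.2   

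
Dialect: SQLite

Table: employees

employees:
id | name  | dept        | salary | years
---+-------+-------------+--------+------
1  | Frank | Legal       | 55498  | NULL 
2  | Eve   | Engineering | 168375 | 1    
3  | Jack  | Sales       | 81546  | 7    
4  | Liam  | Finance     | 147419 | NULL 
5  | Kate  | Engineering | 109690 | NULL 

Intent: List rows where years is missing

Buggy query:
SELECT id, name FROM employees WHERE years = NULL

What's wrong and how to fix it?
Bug: '= NULL' is always unknown in SQL three-valued logic, so no rows match

Fix: Replace '= NULL' with 'IS NULL'

Corrected query:
SELECT id, name FROM employees WHERE years IS NULL

Result:
id | name 
---+------
1  | Frank
4  | Liam 
5  | Kate 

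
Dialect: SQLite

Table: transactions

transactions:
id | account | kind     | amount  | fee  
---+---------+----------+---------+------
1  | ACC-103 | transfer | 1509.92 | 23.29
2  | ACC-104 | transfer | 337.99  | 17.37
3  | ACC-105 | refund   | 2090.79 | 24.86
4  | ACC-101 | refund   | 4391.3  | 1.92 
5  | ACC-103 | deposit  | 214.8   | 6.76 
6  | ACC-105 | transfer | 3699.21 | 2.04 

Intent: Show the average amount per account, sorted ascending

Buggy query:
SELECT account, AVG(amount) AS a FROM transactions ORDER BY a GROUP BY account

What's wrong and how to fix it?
Bug: GROUP BY must precede ORDER BY

Fix: Reorder: SELECT … FROM … GROUP BY … ORDER BY …

Corrected query:
SELECT account, AVG(amount) AS a FROM transactions GROUP BY account ORDER BY a

Result:
account | a     
--------+-------
ACC-104 | 337.99
ACC-103 | 862.36
ACC-105 | 2895  
ACC-101 | 4391.3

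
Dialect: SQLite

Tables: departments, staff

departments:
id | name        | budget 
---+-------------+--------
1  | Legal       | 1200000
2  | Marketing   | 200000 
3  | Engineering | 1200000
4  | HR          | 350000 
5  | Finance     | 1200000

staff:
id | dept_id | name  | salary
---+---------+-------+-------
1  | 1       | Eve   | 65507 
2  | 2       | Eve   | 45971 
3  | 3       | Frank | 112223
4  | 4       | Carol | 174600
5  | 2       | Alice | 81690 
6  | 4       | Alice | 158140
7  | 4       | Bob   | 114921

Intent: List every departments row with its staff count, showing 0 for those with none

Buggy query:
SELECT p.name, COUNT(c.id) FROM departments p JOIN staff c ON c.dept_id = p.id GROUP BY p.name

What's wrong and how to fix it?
Bug: An inner join excludes parents with zero children

Fix: Switch to LEFT JOIN to retain unmatched parent rows

Corrected query:
SELECT p.name, COUNT(c.id) FROM departments p LEFT JOIN staff c ON c.dept_id = p.id GROUP BY p.name

Result:
name        | COUNT(c.id)
------------+------------
Engineering | 1          
Finance     | 0          
HR          | 3          
Legal       | 1          
Marketing   | 2          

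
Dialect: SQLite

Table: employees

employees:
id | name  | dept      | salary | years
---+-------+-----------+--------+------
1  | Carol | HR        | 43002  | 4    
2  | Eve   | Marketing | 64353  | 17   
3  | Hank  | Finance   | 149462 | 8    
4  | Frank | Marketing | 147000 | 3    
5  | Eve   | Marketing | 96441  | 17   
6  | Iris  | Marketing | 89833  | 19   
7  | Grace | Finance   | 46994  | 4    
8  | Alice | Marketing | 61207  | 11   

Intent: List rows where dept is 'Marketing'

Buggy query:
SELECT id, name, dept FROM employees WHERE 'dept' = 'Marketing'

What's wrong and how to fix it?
Bug: 'dept' in single quotes is a string literal, not the column; the comparison is literal-vs-literal and never true

Fix: Remove the quotes around the column name (or use double quotes for an identifier)

Corrected query:
SELECT id, name, dept FROM employees WHERE dept = 'Marketing'

Result:
id | name  | dept     
---+-------+----------
2  | Eve   | Marketing
4  | Frank | Marketing
5  | Eve   | Marketing
6  | Iris  | Marketing
8  | Alice | Marketing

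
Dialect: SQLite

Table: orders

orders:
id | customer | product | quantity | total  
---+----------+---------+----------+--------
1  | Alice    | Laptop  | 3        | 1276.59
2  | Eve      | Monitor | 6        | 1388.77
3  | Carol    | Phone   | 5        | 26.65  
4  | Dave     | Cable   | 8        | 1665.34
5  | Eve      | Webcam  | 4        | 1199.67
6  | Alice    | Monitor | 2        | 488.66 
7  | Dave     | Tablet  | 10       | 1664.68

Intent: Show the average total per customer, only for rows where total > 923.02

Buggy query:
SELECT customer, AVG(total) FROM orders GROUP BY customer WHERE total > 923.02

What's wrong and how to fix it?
Bug: Row-level WHERE must come before GROUP BY in the clause order

Fix: Move the WHERE clause before GROUP BY

Corrected query:
SELECT customer, AVG(total) FROM orders WHERE total > 923.02 GROUP BY customer

Result:
customer | AVG(total)
---------+-----------
Alice    | 1276.59   
Dave     | 1665.01   
Eve      | 1294.22   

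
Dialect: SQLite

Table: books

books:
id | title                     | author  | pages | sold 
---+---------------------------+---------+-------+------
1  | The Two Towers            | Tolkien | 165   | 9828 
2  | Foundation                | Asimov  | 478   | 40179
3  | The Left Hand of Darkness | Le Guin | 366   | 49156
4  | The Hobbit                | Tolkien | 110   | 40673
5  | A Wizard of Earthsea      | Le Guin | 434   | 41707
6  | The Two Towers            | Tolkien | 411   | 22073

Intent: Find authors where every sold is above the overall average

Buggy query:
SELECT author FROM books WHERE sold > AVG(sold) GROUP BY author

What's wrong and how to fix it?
Bug: AVG() is an aggregate; it can't sit directly in WHERE

Fix: Use a subquery for AVG and a HAVING MIN(...) filter so the condition holds for every row in the group

Corrected query:
SELECT author FROM books GROUP BY author HAVING MIN(sold) > (SELECT AVG(sold) FROM books)

Result:
author 
-------
Asimov 
Le Guin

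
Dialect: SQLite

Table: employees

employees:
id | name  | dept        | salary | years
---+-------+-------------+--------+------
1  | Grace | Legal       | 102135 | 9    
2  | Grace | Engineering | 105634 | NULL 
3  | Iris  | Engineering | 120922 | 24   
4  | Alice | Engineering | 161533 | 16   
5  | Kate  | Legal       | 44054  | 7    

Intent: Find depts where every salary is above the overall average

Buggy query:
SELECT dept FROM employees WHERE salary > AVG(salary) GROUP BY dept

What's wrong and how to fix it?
Bug: AVG() is an aggregate; it can't sit directly in WHERE

Fix: Use a subquery for AVG and a HAVING MIN(...) filter so the condition holds for every row in the group

Corrected query:
SELECT dept FROM employees GROUP BY dept HAVING MIN(salary) > (SELECT AVG(salary) FROM employees)

Result:
(no rows)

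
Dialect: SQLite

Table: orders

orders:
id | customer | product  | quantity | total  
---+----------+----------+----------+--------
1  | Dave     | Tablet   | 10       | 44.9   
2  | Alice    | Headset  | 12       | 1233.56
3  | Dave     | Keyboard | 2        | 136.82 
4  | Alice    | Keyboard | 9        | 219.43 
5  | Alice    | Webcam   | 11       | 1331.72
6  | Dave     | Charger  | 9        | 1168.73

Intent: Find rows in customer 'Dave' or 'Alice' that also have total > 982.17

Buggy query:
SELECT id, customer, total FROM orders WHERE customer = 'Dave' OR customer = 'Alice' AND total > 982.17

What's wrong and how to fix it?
Bug: AND binds tighter than OR, so this parses as customer = 'Dave' OR (customer = 'Alice' AND total > 982.17)

Fix: Add parentheses around the OR so the AND applies to both alternatives

Corrected query:
SELECT id, customer, total FROM orders WHERE (customer = 'Dave' OR customer = 'Alice') AND total > 982.17

Result:
id | customer | total  
---+----------+--------
2  | Alice    | 1233.56
5  | Alice    | 1331.72
6  | Dave     | 1168.73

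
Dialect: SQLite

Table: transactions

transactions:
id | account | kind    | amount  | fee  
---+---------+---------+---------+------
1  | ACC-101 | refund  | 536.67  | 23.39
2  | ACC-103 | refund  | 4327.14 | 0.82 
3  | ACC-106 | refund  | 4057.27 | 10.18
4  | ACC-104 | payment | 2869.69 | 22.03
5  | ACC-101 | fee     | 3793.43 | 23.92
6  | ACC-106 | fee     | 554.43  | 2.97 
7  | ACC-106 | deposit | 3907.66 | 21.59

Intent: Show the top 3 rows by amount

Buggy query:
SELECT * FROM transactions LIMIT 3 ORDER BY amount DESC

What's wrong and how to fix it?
Bug: ORDER BY cannot follow LIMIT; LIMIT is the final clause

Fix: Swap the clauses: ORDER BY first, then LIMIT

Corrected query:
SELECT * FROM transactions ORDER BY amount DESC LIMIT 3

Result:
id | account | kind    | amount  | fee  
---+---------+---------+---------+------
2  | ACC-103 | refund  | 4327.14 | 0.82 
3  | ACC-106 | refund  | 4057.27 | 10.18
7  | ACC-106 | deposit | 3907.66 | 21.59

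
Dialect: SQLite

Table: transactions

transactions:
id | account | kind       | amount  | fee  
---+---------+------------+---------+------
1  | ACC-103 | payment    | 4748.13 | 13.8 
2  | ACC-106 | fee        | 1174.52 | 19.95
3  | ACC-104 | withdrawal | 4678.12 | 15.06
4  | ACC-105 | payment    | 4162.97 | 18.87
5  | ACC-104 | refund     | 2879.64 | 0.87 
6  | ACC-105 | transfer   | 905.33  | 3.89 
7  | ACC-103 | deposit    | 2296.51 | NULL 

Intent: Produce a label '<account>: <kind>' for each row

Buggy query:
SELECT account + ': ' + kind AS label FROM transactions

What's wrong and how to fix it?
Bug: '+' is numeric addition; on text columns SQLite converts them to 0 instead of concatenating

Fix: Use the || operator for string concatenation

Corrected query:
SELECT account || ': ' || kind AS label FROM transactions

Result:
label              
-------------------
ACC-103: payment   
ACC-106: fee       
ACC-104: withdrawal
ACC-105: payment   
ACC-104: refund    
ACC-105: transfer  
ACC-103: deposit   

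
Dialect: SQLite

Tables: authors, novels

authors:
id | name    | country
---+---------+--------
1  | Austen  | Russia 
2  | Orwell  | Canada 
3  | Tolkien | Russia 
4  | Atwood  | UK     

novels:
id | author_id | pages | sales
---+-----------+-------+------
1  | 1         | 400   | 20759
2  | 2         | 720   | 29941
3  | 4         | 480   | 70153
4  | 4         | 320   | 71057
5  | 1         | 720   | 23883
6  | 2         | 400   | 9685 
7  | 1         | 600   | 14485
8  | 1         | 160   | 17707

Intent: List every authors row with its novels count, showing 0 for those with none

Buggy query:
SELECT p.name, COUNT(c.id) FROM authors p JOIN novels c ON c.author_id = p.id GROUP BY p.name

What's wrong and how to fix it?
Bug: INNER JOIN drops authors rows that have no matching novels rows

Fix: Switch to LEFT JOIN to retain unmatched parent rows

Corrected query:
SELECT p.name, COUNT(c.id) FROM authors p LEFT JOIN novels c ON c.author_id = p.id GROUP BY p.name

Result:
name    | COUNT(c.id)
--------+------------
Atwood  | 2          
Austen  | 4          
Orwell  | 2          
Tolkien | 0          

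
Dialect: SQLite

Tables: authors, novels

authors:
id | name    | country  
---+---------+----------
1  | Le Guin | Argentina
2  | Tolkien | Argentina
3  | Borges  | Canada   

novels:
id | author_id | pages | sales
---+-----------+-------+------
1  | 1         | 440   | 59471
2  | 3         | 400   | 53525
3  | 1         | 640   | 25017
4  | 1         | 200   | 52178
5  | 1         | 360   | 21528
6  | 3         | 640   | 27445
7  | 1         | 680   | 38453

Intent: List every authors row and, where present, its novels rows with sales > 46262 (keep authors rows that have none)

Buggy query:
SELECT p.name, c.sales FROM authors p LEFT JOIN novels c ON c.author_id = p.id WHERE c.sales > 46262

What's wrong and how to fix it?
Bug: A WHERE condition on the right-hand table after LEFT JOIN drops unmatched parents

Fix: Put 'c.sales > 46262' in the JOIN's ON clause instead of WHERE

Corrected query:
SELECT p.name, c.sales FROM authors p LEFT JOIN novels c ON c.author_id = p.id AND c.sales > 46262

Result:
name    | sales
--------+------
Le Guin | 52178
Le Guin | 59471
Tolkien | NULL 
Borges  | 53525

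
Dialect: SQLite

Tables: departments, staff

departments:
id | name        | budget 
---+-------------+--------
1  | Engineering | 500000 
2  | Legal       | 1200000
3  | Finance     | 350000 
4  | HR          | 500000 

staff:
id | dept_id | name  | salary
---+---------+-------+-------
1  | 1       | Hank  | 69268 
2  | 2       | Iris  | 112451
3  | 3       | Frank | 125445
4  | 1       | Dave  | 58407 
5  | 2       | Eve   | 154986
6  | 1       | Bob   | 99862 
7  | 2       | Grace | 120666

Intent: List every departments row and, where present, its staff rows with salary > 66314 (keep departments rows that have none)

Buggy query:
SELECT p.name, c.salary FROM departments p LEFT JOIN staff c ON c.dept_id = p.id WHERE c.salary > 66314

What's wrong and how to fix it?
Bug: A WHERE condition on the right-hand table after LEFT JOIN drops unmatched parents

Fix: Move the right-table condition into the ON clause so unmatched parents are kept

Corrected query:
SELECT p.name, c.salary FROM departments p LEFT JOIN staff c ON c.dept_id = p.id AND c.salary > 66314

Result:
name        | salary
------------+-------
Engineering | 69268 
Engineering | 99862 
Legal       | 112451
Legal       | 120666
Legal       | 154986
Finance     | 125445
HR          | NULL  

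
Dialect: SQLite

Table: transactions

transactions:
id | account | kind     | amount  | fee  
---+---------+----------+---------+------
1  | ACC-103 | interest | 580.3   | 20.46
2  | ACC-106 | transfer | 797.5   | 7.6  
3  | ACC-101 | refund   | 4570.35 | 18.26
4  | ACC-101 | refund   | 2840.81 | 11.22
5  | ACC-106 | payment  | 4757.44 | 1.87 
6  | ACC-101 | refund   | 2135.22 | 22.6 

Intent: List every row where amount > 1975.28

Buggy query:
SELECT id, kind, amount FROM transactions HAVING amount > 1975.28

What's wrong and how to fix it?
Bug: This is a non-aggregate query (no GROUP BY, no aggregates), so in SQLite the HAVING clause is invalid here; a row-level condition belongs in WHERE

Fix: Replace HAVING with WHERE since the condition applies to individual rows

Corrected query:
SELECT id, kind, amount FROM transactions WHERE amount > 1975.28

Result:
id | kind    | amount 
---+---------+--------
3  | refund  | 4570.35
4  | refund  | 2840.81
5  | payment | 4757.44
6  | refund  | 2135.22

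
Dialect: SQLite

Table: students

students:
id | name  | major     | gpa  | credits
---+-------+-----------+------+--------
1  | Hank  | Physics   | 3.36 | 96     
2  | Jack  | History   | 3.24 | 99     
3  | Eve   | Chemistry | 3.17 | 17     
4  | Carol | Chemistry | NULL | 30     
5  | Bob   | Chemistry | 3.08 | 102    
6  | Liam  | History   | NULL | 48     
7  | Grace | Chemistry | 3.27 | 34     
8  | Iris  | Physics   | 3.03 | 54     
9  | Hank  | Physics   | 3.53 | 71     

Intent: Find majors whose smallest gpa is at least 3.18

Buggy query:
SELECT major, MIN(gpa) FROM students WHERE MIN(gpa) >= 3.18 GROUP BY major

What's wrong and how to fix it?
Bug: Aggregates like MIN are computed per group after WHERE runs

Fix: Replace WHERE with HAVING after the GROUP BY

Corrected query:
SELECT major, MIN(gpa) FROM students GROUP BY major HAVING MIN(gpa) >= 3.18

Result:
major   | MIN(gpa)
--------+---------
History | 3.24    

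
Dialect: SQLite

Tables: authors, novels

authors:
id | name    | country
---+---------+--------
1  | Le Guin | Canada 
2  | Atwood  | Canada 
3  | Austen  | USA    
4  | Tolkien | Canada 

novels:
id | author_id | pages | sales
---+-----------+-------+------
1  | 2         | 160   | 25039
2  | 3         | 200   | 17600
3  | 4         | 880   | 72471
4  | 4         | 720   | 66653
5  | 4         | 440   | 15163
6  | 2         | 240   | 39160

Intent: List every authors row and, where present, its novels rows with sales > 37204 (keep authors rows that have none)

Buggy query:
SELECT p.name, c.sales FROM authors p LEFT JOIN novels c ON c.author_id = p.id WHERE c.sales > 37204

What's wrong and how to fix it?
Bug: Filtering c.sales in WHERE discards the NULL rows produced by LEFT JOIN, turning it into an inner join

Fix: Put 'c.sales > 37204' in the JOIN's ON clause instead of WHERE

Corrected query:
SELECT p.name, c.sales FROM authors p LEFT JOIN novels c ON c.author_id = p.id AND c.sales > 37204

Result:
name    | sales
--------+------
Le Guin | NULL 
Atwood  | 39160
Austen  | NULL 
Tolkien | 66653
Tolkien | 72471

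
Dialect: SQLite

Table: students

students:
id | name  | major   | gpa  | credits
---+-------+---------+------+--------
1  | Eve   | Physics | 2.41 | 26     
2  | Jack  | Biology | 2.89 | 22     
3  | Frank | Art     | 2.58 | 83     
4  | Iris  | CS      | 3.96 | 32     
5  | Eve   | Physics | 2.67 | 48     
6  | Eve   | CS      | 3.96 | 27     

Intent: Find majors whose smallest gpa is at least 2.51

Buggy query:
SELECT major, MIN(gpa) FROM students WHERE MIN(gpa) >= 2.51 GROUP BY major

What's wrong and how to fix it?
Bug: MIN() in WHERE is a misuse of aggregate

Fix: Use HAVING for the per-group MIN condition

Corrected query:
SELECT major, MIN(gpa) FROM students GROUP BY major HAVING MIN(gpa) >= 2.51

Result:
major   | MIN(gpa)
--------+---------
Art     | 2.58    
Biology | 2.89    
CS      | 3.96    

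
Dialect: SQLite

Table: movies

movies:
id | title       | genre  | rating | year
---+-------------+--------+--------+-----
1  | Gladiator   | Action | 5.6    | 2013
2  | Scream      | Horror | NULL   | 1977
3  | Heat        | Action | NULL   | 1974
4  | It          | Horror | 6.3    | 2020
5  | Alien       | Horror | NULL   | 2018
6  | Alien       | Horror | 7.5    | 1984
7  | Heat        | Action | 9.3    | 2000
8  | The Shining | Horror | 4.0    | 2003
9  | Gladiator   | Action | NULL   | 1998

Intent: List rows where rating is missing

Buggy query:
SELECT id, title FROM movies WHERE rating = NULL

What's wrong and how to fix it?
Bug: Comparing to NULL with '=' never matches; NULL = NULL is unknown, not true

Fix: Use IS NULL to test for NULL

Corrected query:
SELECT id, title FROM movies WHERE rating IS NULL

Result:
id | title    
---+----------
2  | Scream   
3  | Heat     
5  | Alien    
9  | Gladiator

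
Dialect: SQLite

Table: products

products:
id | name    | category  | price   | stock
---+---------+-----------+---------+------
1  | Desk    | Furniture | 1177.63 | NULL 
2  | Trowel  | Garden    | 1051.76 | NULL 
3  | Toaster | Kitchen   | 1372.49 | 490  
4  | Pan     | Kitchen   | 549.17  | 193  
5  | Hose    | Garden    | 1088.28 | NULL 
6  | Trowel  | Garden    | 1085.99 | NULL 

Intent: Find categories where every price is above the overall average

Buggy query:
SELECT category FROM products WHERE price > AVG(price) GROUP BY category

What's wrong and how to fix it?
Bug: AVG() is an aggregate; it can't sit directly in WHERE

Fix: Use a subquery for AVG and a HAVING MIN(...) filter so the condition holds for every row in the group

Corrected query:
SELECT category FROM products GROUP BY category HAVING MIN(price) > (SELECT AVG(price) FROM products)

Result:
category 
---------
Furniture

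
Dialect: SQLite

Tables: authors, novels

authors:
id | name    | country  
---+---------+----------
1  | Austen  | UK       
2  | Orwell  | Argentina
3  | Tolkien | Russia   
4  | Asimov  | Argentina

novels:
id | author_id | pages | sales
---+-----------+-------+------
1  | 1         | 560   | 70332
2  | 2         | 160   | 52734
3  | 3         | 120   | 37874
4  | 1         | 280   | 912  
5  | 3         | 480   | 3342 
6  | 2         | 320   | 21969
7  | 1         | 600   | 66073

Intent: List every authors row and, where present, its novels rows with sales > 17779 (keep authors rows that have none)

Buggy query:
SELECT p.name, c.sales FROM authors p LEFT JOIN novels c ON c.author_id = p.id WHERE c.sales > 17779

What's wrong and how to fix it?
Bug: A WHERE condition on the right-hand table after LEFT JOIN drops unmatched parents

Fix: Put 'c.sales > 17779' in the JOIN's ON clause instead of WHERE

Corrected query:
SELECT p.name, c.sales FROM authors p LEFT JOIN novels c ON c.author_id = p.id AND c.sales > 17779

Result:
name    | sales
--------+------
Austen  | 66073
Austen  | 70332
Orwell  | 21969
Orwell  | 52734
Tolkien | 37874
Asimov  | NULL 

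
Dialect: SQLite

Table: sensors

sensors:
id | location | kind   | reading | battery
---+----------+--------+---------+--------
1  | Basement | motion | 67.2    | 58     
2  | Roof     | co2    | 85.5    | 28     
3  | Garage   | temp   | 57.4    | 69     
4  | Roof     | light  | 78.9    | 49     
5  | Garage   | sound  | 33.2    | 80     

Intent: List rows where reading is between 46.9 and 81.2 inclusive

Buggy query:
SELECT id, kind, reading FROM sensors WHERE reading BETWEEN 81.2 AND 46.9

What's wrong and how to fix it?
Bug: BETWEEN expects the lower bound first; with 81.2 AND 46.9 the range is empty

Fix: Swap the bounds so the smaller value comes first

Corrected query:
SELECT id, kind, reading FROM sensors WHERE reading BETWEEN 46.9 AND 81.2

Result:
id | kind   | reading
---+--------+--------
1  | motion | 67.2   
3  | temp   | 57.4   
4  | light  | 78.9   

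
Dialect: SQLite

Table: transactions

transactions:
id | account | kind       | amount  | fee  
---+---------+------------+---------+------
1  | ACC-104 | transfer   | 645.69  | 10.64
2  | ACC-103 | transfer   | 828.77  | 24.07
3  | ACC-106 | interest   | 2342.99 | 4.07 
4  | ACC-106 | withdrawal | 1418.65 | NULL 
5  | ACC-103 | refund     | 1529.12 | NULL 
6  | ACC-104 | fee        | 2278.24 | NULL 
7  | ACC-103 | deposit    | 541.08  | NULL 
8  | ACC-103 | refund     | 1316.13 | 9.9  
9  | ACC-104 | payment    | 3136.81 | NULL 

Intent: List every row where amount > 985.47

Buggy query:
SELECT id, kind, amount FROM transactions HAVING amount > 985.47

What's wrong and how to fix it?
Bug: This is a non-aggregate query (no GROUP BY, no aggregates), so in SQLite the HAVING clause is invalid here; a row-level condition belongs in WHERE

Fix: Replace HAVING with WHERE since the condition applies to individual rows

Corrected query:
SELECT id, kind, amount FROM transactions WHERE amount > 985.47

Result:
id | kind       | amount 
---+------------+--------
3  | interest   | 2342.99
4  | withdrawal | 1418.65
5  | refund     | 1529.12
6  | fee        | 2278.24
8  | refund     | 1316.13
9  | payment    | 3136.81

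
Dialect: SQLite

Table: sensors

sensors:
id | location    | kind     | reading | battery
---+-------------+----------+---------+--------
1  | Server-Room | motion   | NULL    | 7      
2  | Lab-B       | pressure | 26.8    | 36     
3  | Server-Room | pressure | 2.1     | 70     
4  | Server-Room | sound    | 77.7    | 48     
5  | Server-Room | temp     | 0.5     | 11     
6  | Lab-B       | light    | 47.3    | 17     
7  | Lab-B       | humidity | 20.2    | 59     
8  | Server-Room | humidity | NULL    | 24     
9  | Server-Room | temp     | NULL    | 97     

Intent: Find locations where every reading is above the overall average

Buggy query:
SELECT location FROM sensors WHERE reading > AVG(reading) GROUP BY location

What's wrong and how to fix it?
Bug: WHERE evaluates per row before aggregation, so AVG() is unavailable

Fix: Use a subquery for AVG and a HAVING MIN(...) filter so the condition holds for every row in the group

Corrected query:
SELECT location FROM sensors GROUP BY location HAVING MIN(reading) > (SELECT AVG(reading) FROM sensors)

Result:
(no rows)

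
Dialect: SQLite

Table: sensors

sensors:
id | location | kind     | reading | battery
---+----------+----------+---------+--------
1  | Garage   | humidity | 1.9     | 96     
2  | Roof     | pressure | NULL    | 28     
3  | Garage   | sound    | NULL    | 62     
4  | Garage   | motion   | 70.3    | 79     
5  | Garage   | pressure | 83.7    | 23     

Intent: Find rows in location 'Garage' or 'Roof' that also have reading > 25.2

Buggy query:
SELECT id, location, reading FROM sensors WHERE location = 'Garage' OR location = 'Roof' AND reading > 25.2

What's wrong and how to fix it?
Bug: AND binds tighter than OR, so this parses as location = 'Garage' OR (location = 'Roof' AND reading > 25.2)

Fix: Group the OR with parentheses (or use IN), then AND the threshold

Corrected query:
SELECT id, location, reading FROM sensors WHERE (location = 'Garage' OR location = 'Roof') AND reading > 25.2

Result:
id | location | reading
---+----------+--------
4  | Garage   | 70.3   
5  | Garage   | 83.7   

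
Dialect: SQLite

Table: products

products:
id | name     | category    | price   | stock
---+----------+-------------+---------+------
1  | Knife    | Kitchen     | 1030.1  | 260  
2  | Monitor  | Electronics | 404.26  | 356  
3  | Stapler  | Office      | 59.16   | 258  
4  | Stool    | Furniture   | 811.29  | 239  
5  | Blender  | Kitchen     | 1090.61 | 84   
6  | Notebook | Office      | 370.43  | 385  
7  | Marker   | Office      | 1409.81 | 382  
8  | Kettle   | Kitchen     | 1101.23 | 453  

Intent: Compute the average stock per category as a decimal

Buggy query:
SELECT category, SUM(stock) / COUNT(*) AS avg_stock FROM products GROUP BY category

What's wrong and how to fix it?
Bug: Both operands are integers, so '/' performs integer division and truncates

Fix: Multiply by 1.0 (or CAST to REAL) to force floating-point division

Corrected query:
SELECT category, SUM(stock) * 1.0 / COUNT(*) AS avg_stock FROM products GROUP BY category

Result:
category    | avg_stock 
------------+-----------
Electronics | 356       
Furniture   | 239       
Kitchen     | 265.666667
Office      | 341.666667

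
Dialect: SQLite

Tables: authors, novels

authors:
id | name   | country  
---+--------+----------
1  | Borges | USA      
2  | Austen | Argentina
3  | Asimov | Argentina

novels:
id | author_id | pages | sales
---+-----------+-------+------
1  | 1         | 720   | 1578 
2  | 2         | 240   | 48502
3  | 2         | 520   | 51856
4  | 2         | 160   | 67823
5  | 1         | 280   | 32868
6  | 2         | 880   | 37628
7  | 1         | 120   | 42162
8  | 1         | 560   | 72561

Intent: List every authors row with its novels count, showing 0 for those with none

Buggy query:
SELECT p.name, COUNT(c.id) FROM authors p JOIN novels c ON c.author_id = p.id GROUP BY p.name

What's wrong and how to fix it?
Bug: An inner join excludes parents with zero children

Fix: Use LEFT JOIN so parents without children still appear (COUNT(c.id) gives 0)

Corrected query:
SELECT p.name, COUNT(c.id) FROM authors p LEFT JOIN novels c ON c.author_id = p.id GROUP BY p.name

Result:
name   | COUNT(c.id)
-------+------------
Asimov | 0          
Austen | 4          
Borges | 4          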